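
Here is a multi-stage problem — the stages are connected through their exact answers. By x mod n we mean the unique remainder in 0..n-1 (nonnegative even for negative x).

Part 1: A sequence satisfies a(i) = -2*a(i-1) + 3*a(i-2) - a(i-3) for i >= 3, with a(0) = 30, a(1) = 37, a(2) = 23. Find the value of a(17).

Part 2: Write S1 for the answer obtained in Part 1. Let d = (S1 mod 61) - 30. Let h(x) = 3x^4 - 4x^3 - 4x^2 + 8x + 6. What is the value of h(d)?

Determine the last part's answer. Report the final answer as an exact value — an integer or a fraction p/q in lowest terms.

Part 1: a(3) = -2*(23) + 3*(37) - 1*(30) = 35; iterating: a(3)=35, a(4)=-38, a(5)=158, a(6)=-465, a(7)=1442, a(8)=-4437, a(9)=13665, a(10)=-42083, a(11)=129598, a(12)=-399110, a(13)=1229097, a(14)=-3785122, a(15)=11656645, a(16)=-35897753, a(17)=110550563; answer 110550563
Part 2: S1 = 110550563; d = -11; 3*(-11)^4 - 4*(-11)^3 - 4*(-11)^2 + 8*(-11)^1 + 6 = (43923) + (5324) + (-484) + (-88) + (6) = 48681; answer 48681

48681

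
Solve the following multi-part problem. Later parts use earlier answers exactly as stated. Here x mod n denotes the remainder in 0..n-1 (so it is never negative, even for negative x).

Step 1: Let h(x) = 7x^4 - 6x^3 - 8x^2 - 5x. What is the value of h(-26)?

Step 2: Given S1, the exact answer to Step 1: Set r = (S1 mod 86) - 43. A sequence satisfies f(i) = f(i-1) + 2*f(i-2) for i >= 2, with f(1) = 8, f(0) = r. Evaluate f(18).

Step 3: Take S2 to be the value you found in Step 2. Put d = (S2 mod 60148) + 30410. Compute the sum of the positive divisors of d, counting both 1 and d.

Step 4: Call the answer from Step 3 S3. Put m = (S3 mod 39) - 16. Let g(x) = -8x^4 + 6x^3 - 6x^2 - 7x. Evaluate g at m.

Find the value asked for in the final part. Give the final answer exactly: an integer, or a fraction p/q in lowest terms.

-242593

Step 1: 7*(-26)^4 - 6*(-26)^3 - 8*(-26)^2 - 5*(-26)^1 = (3198832) + (105456) + (-5408) + (130) = 3299010; answer 3299010
Step 2: S1 = 3299010; r = 7; f(2) = 1*(8) + 2*(7) = 22; iterating: f(2)=22, f(3)=38, f(4)=82, f(5)=158, f(6)=322, f(7)=638, f(8)=1282, f(9)=2558, f(10)=5122, f(11)=10238, f(12)=20482, f(13)=40958, f(14)=81922, f(15)=163838, f(16)=327682, f(17)=655358, f(18)=1310722; answer 1310722
Step 3: S2 = 1310722; d = 78024; 78024 = 2^3 * 3 * 3251; sigma = (1 + 2 + 4 + 8) * (1 + 3) * (1 + 3251) = 15 * 4 * 3252 = 195120; answer 195120
Step 4: S3 = 195120; m = -13; -8*(-13)^4 + 6*(-13)^3 - 6*(-13)^2 - 7*(-13)^1 = (-228488) + (-13182) + (-1014) + (91) = -242593; answer -242593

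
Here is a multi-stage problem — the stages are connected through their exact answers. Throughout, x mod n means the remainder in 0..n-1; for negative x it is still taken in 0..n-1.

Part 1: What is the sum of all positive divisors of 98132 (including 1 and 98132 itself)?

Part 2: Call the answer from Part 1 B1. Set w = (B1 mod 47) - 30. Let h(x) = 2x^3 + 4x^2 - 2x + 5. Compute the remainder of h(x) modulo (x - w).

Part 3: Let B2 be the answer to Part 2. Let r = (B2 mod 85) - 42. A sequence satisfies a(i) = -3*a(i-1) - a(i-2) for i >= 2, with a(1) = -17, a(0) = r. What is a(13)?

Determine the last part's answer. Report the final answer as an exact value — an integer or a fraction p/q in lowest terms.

Part 1: 98132 = 2^2 * 24533; sigma = (1 + 2 + 4) * (1 + 24533) = 7 * 24534 = 171738; answer 171738
Part 2: B1 = 171738; w = -30; remainder = value at the root: 2*(-30)^3 + 4*(-30)^2 - 2*(-30)^1 + 5 = (-54000) + (3600) + (60) + (5) = -50335; answer -50335
Part 3: B2 = -50335; r = 28; a(2) = -3*(-17) - 1*(28) = 23; iterating: a(2)=23, a(3)=-52, a(4)=133, a(5)=-347, a(6)=908, a(7)=-2377, a(8)=6223, a(9)=-16292, a(10)=42653, a(11)=-111667, a(12)=292348, a(13)=-765377; answer -765377

-765377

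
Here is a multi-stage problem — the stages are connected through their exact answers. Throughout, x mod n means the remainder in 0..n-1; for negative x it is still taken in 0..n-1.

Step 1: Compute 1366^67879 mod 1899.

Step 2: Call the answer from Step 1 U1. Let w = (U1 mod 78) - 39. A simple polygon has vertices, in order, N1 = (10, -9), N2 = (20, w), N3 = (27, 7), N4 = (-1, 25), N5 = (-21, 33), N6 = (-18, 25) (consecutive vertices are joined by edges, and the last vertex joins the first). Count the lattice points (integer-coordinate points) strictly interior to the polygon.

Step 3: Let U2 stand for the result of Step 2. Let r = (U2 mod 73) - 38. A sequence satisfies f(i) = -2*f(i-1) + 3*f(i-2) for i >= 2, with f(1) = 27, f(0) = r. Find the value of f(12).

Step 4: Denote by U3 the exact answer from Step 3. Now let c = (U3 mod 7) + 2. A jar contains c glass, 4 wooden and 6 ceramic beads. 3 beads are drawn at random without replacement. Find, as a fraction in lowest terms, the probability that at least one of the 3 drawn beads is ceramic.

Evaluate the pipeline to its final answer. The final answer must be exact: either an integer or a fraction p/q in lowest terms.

103/136

Step 1: squarings mod 1899: 1366^1=1366, 1366^2=1138, 1366^4=1825, 1366^8=1678, 1366^16=1366, 1366^32=1138, 1366^64=1825, 1366^128=1678, 1366^256=1366, 1366^512=1138, 1366^1024=1825, 1366^2048=1678, 1366^4096=1366, 1366^8192=1138, 1366^16384=1825, 1366^32768=1678, 1366^65536=1366; 1366^67879 = 1366^1 * 1366^2 * 1366^4 * 1366^32 * 1366^256 * 1366^2048 * 1366^65536 = 1825 (mod 1899); answer 1825
Step 2: U1 = 1825; w = -8; cross terms: (10*-8 - 20*-9)=100, (20*7 - 27*-8)=356, (27*25 - -1*7)=682, (-1*33 - -21*25)=492, (-21*25 - -18*33)=69, (-18*-9 - 10*25)=-88; twice the area = |1611| = 1611; area = 1611/2; boundary points = 1 + 1 + 2 + 4 + 1 + 2 = 11; strictly interior points = area - boundary/2 + 1 = 801; answer 801
Step 3: U2 = 801; r = 33; f(2) = -2*(27) + 3*(33) = 45; iterating: f(2)=45, f(3)=-9, f(4)=153, f(5)=-333, f(6)=1125, f(7)=-3249, f(8)=9873, f(9)=-29493, f(10)=88605, f(11)=-265689, f(12)=797193; answer 797193
Step 4: U3 = 797193; c = 7; total draws C(17,3) = 680; complement C(11,3) = 165; favorable 680 - 165 = 515; P = 103/136; answer 103/136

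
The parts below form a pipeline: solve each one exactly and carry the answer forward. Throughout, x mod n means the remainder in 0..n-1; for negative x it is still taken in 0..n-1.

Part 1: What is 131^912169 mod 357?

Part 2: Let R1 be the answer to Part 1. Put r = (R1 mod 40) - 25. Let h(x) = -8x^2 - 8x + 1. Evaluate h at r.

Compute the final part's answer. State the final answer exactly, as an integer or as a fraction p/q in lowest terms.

Part 1: squarings mod 357: 131^1=131, 131^2=25, 131^4=268, 131^8=67, 131^16=205, 131^32=256, 131^64=205, 131^128=256, 131^256=205, 131^512=256, 131^1024=205, 131^2048=256, 131^4096=205, 131^8192=256, 131^16384=205, 131^32768=256, 131^65536=205, 131^131072=256, 131^262144=205, 131^524288=256; 131^912169 = 131^1 * 131^8 * 131^32 * 131^256 * 131^512 * 131^2048 * 131^8192 * 131^16384 * 131^32768 * 131^65536 * 131^262144 * 131^524288 = 5 (mod 357); answer 5
Part 2: R1 = 5; r = -20; -8*(-20)^2 - 8*(-20)^1 + 1 = (-3200) + (160) + (1) = -3039; answer -3039

-3039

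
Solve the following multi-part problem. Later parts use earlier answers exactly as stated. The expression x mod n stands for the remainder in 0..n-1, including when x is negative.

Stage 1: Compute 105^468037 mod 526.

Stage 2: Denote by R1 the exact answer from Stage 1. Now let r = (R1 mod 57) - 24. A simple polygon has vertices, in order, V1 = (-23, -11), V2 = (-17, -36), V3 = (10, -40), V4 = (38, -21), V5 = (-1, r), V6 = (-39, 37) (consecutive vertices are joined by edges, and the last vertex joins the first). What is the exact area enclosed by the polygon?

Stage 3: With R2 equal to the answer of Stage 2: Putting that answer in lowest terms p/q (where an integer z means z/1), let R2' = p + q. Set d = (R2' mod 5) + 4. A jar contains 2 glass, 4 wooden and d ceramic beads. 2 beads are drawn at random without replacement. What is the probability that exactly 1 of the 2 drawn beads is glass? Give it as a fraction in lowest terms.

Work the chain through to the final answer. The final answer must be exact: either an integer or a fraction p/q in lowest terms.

18/55

Stage 1: squarings mod 526: 105^1=105, 105^2=505, 105^4=441, 105^8=387, 105^16=385, 105^32=419, 105^64=403, 105^128=401, 105^256=371, 105^512=355, 105^1024=311, 105^2048=463, 105^4096=287, 105^8192=313, 105^16384=133, 105^32768=331, 105^65536=153, 105^131072=265, 105^262144=267; 105^468037 = 105^1 * 105^4 * 105^64 * 105^1024 * 105^8192 * 105^65536 * 105^131072 * 105^262144 = 411 (mod 526); answer 411
Stage 2: R1 = 411; r = -12; cross terms: (-23*-36 - -17*-11)=641, (-17*-40 - 10*-36)=1040, (10*-21 - 38*-40)=1310, (38*-12 - -1*-21)=-477, (-1*37 - -39*-12)=-505, (-39*-11 - -23*37)=1280; twice the area = |3289| = 3289; area = 3289/2; answer 3289/2
Stage 3: R2 = 3289/2; threaded value p + q = 3291; d = 5; total draws C(11,2) = 55; favorable C(2,1)*C(9,1) = 18; P = 18/55; answer 18/55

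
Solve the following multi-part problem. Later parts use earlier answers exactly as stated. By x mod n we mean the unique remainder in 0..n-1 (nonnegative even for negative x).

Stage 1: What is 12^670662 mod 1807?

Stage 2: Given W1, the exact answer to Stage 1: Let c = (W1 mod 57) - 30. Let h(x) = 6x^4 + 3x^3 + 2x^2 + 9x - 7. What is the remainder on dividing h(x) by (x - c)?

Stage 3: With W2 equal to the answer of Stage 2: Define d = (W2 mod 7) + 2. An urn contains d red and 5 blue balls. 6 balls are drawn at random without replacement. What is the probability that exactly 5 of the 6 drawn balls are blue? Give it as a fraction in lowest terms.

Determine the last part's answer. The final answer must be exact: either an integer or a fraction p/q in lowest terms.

Stage 1: squarings mod 1807: 12^1=12, 12^2=144, 12^4=859, 12^8=625, 12^16=313, 12^32=391, 12^64=1093, 12^128=222, 12^256=495, 12^512=1080, 12^1024=885, 12^2048=794, 12^4096=1600, 12^8192=1288, 12^16384=118, 12^32768=1275, 12^65536=1132, 12^131072=261, 12^262144=1262, 12^524288=677; 12^670662 = 12^2 * 12^4 * 12^64 * 12^128 * 12^256 * 12^512 * 12^2048 * 12^4096 * 12^8192 * 12^131072 * 12^524288 = 807 (mod 1807); answer 807
Stage 2: W1 = 807; c = -21; remainder = value at the root: 6*(-21)^4 + 3*(-21)^3 + 2*(-21)^2 + 9*(-21)^1 - 7 = (1166886) + (-27783) + (882) + (-189) + (-7) = 1139789; answer 1139789
Stage 3: W2 = 1139789; d = 2; total draws C(7,6) = 7; favorable C(5,5)*C(2,1) = 2; P = 2/7; answer 2/7

2/7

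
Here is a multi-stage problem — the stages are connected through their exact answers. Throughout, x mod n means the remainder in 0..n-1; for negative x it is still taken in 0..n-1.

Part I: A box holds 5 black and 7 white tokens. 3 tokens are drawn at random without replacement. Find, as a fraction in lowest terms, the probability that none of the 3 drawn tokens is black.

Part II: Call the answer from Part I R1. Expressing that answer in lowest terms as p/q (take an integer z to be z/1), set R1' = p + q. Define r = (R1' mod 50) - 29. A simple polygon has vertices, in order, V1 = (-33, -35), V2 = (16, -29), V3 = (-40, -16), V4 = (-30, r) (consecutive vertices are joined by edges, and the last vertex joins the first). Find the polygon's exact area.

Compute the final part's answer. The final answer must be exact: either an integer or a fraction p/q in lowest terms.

Part I: total draws C(12,3) = 220; favorable C(7,3) = 35; P = 7/44; answer 7/44
Part II: R1 = 7/44; threaded value p + q = 51; r = -28; cross terms: (-33*-29 - 16*-35)=1517, (16*-16 - -40*-29)=-1416, (-40*-28 - -30*-16)=640, (-30*-35 - -33*-28)=126; twice the area = |867| = 867; area = 867/2; answer 867/2

867/2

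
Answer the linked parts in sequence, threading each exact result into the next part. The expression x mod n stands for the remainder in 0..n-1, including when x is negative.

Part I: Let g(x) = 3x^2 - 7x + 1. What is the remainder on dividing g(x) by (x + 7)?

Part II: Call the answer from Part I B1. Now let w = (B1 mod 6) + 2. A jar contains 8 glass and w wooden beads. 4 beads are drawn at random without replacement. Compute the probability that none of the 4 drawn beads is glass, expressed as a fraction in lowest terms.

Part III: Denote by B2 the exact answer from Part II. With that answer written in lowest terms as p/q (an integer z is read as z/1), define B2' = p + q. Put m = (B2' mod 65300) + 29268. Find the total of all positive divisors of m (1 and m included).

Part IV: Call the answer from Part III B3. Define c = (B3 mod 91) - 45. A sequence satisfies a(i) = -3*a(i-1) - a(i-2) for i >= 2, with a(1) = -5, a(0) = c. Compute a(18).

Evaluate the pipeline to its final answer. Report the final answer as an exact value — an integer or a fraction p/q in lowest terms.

251441257

Part I: remainder = value at the root: 3*(-7)^2 - 7*(-7)^1 + 1 = (147) + (49) + (1) = 197; answer 197
Part II: B1 = 197; w = 7; total draws C(15,4) = 1365; favorable C(7,4) = 35; P = 1/39; answer 1/39
Part III: B2 = 1/39; threaded value p + q = 40; m = 29308; 29308 = 2^2 * 17 * 431; sigma = (1 + 2 + 4) * (1 + 17) * (1 + 431) = 7 * 18 * 432 = 54432; answer 54432
Part IV: B3 = 54432; c = -31; a(2) = -3*(-5) - 1*(-31) = 46; iterating: a(2)=46, a(3)=-133, a(4)=353, a(5)=-926, a(6)=2425, a(7)=-6349, a(8)=16622, a(9)=-43517, a(10)=113929, a(11)=-298270, a(12)=780881, a(13)=-2044373, a(14)=5352238, a(15)=-14012341, a(16)=36684785, a(17)=-96042014, a(18)=251441257; answer 251441257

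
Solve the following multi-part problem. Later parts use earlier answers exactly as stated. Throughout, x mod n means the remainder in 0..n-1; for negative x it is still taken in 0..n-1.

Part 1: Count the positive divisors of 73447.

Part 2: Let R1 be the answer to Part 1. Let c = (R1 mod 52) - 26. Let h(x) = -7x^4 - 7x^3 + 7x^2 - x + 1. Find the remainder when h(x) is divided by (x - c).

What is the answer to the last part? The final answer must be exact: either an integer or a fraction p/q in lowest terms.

-1061179

Part 1: 73447 = 11^2 * 607; number of divisors = (2+1) * (1+1) = 6; answer 6
Part 2: R1 = 6; c = -20; remainder = value at the root: -7*(-20)^4 - 7*(-20)^3 + 7*(-20)^2 - 1*(-20)^1 + 1 = (-1120000) + (56000) + (2800) + (20) + (1) = -1061179; answer -1061179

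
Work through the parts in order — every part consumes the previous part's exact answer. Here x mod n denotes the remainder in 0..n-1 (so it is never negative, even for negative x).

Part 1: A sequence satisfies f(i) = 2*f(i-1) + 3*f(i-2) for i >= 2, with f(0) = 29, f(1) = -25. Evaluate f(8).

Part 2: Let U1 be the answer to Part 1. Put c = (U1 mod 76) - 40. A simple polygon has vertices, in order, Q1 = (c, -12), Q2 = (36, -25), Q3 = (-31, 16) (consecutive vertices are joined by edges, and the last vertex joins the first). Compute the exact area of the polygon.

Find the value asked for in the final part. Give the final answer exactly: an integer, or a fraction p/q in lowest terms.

36

Part 1: f(2) = 2*(-25) + 3*(29) = 37; iterating: f(2)=37, f(3)=-1, f(4)=109, f(5)=215, f(6)=757, f(7)=2159, f(8)=6589; answer 6589
Part 2: U1 = 6589; c = 13; cross terms: (13*-25 - 36*-12)=107, (36*16 - -31*-25)=-199, (-31*-12 - 13*16)=164; twice the area = |72| = 72; area = 36; answer 36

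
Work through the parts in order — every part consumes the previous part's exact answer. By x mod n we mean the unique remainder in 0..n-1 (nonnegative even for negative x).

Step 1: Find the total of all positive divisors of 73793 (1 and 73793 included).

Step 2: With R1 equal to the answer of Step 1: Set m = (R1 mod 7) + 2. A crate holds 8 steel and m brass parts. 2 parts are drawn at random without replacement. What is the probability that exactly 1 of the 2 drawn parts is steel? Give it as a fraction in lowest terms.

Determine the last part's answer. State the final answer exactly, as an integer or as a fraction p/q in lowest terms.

Step 1: 73793 = 109 * 677; sigma = (1 + 109) * (1 + 677) = 110 * 678 = 74580; answer 74580
Step 2: R1 = 74580; m = 4; total draws C(12,2) = 66; favorable C(8,1)*C(4,1) = 32; P = 16/33; answer 16/33

16/33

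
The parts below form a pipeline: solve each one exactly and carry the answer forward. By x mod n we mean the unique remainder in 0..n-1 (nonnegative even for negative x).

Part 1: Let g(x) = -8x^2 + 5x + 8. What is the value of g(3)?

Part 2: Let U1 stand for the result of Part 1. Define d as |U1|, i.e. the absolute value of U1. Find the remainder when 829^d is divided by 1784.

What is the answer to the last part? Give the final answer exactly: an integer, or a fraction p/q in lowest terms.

Part 1: -8*(3)^2 + 5*(3)^1 + 8 = (-72) + (15) + (8) = -49; answer -49
Part 2: U1 = -49; d = 49; squarings mod 1784: 829^1=829, 829^2=401, 829^4=241, 829^8=993, 829^16=1281, 829^32=1465; 829^49 = 829^1 * 829^16 * 829^32 = 245 (mod 1784); answer 245

245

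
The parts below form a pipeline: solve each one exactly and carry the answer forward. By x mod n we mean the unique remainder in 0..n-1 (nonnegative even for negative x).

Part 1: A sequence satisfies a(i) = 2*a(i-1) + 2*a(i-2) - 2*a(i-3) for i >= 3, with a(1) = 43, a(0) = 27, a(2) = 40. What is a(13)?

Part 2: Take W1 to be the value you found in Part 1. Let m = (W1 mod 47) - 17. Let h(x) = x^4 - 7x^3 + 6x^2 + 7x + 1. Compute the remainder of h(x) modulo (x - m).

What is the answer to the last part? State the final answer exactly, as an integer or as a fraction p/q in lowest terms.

Part 1: a(3) = 2*(40) + 2*(43) - 2*(27) = 112; iterating: a(3)=112, a(4)=218, a(5)=580, a(6)=1372, a(7)=3468, a(8)=8520, a(9)=21232, a(10)=52568, a(11)=130560, a(12)=323792, a(13)=803568; answer 803568
Part 2: W1 = 803568; m = -8; remainder = value at the root: 1*(-8)^4 - 7*(-8)^3 + 6*(-8)^2 + 7*(-8)^1 + 1 = (4096) + (3584) + (384) + (-56) + (1) = 8009; answer 8009

8009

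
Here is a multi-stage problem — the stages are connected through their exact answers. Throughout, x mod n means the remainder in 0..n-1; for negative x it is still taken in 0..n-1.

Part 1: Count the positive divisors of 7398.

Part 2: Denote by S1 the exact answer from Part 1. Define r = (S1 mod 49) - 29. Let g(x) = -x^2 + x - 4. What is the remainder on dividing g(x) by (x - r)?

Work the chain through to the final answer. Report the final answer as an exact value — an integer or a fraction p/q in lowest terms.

-186

Part 1: 7398 = 2 * 3^3 * 137; number of divisors = (1+1) * (3+1) * (1+1) = 16; answer 16
Part 2: S1 = 16; r = -13; remainder = value at the root: -1*(-13)^2 + 1*(-13)^1 - 4 = (-169) + (-13) + (-4) = -186; answer -186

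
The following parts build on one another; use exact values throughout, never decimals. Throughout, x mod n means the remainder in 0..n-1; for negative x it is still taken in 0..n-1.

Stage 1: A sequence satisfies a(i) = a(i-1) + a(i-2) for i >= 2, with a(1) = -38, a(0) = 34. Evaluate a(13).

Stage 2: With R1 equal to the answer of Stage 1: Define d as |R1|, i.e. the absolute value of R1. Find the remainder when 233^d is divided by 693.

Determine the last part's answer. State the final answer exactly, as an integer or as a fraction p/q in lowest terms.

289

Stage 1: a(2) = 1*(-38) + 1*(34) = -4; iterating: a(2)=-4, a(3)=-42, a(4)=-46, a(5)=-88, a(6)=-134, a(7)=-222, a(8)=-356, a(9)=-578, a(10)=-934, a(11)=-1512, a(12)=-2446, a(13)=-3958; answer -3958
Stage 2: R1 = -3958; d = 3958; squarings mod 693: 233^1=233, 233^2=235, 233^4=478, 233^8=487, 233^16=163, 233^32=235, 233^64=478, 233^128=487, 233^256=163, 233^512=235, 233^1024=478, 233^2048=487; 233^3958 = 233^2 * 233^4 * 233^16 * 233^32 * 233^64 * 233^256 * 233^512 * 233^1024 * 233^2048 = 289 (mod 693); answer 289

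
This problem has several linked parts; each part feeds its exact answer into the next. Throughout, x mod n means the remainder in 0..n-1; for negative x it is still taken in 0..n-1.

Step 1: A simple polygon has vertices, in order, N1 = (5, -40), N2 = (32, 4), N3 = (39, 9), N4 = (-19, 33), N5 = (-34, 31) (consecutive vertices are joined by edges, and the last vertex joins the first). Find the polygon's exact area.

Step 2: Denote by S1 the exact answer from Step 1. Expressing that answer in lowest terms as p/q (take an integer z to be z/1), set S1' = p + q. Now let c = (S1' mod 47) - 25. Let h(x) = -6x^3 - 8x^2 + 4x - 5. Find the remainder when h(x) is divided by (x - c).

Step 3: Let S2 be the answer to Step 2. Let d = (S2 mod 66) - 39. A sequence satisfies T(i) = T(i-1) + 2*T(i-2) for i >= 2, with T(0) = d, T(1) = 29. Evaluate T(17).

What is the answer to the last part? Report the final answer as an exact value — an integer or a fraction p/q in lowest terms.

Step 1: cross terms: (5*4 - 32*-40)=1300, (32*9 - 39*4)=132, (39*33 - -19*9)=1458, (-19*31 - -34*33)=533, (-34*-40 - 5*31)=1205; twice the area = |4628| = 4628; area = 2314; answer 2314
Step 2: S1 = 2314; threaded value p + q = 2315; c = -13; remainder = value at the root: -6*(-13)^3 - 8*(-13)^2 + 4*(-13)^1 - 5 = (13182) + (-1352) + (-52) + (-5) = 11773; answer 11773
Step 3: S2 = 11773; d = -14; T(2) = 1*(29) + 2*(-14) = 1; iterating: T(2)=1, T(3)=59, T(4)=61, T(5)=179, T(6)=301, T(7)=659, T(8)=1261, T(9)=2579, T(10)=5101, T(11)=10259, T(12)=20461, T(13)=40979, T(14)=81901, T(15)=163859, T(16)=327661, T(17)=655379; answer 655379

655379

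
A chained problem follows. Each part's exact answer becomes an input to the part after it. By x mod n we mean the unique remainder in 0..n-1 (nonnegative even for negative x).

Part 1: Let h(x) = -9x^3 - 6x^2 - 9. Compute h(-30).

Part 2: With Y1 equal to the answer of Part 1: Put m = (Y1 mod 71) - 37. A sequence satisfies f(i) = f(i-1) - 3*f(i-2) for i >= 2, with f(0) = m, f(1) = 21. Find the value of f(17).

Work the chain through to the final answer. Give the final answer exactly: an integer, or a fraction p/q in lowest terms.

180201

Part 1: -9*(-30)^3 - 6*(-30)^2 - 9 = (243000) + (-5400) + (-9) = 237591; answer 237591
Part 2: Y1 = 237591; m = -12; f(2) = 1*(21) - 3*(-12) = 57; iterating: f(2)=57, f(3)=-6, f(4)=-177, f(5)=-159, f(6)=372, f(7)=849, f(8)=-267, f(9)=-2814, f(10)=-2013, f(11)=6429, f(12)=12468, f(13)=-6819, f(14)=-44223, f(15)=-23766, f(16)=108903, f(17)=180201; answer 180201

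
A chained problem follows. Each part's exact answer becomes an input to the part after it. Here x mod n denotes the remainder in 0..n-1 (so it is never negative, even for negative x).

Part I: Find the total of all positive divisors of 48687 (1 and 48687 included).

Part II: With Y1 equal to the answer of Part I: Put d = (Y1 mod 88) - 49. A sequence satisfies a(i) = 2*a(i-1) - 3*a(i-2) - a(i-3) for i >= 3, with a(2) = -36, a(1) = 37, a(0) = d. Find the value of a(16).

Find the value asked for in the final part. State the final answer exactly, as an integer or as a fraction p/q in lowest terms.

Part I: 48687 = 3 * 16229; sigma = (1 + 3) * (1 + 16229) = 4 * 16230 = 64920; answer 64920
Part II: Y1 = 64920; d = 15; a(3) = 2*(-36) - 3*(37) - 1*(15) = -198; iterating: a(3)=-198, a(4)=-325, a(5)=-20, a(6)=1133, a(7)=2651, a(8)=1923, a(9)=-5240, a(10)=-18900, a(11)=-24003, a(12)=13934, a(13)=118777, a(14)=219755, a(15)=69245, a(16)=-639552; answer -639552

-639552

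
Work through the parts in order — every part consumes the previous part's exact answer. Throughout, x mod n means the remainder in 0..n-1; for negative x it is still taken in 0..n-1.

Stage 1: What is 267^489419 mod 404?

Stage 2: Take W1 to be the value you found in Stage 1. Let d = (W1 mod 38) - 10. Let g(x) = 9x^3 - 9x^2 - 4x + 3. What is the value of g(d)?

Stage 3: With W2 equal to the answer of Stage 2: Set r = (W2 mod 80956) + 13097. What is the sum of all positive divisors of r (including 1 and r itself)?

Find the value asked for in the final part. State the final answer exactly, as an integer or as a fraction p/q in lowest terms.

Stage 1: squarings mod 404: 267^1=267, 267^2=185, 267^4=289, 267^8=297, 267^16=137, 267^32=185, 267^64=289, 267^128=297, 267^256=137, 267^512=185, 267^1024=289, 267^2048=297, 267^4096=137, 267^8192=185, 267^16384=289, 267^32768=297, 267^65536=137, 267^131072=185, 267^262144=289; 267^489419 = 267^1 * 267^2 * 267^8 * 267^64 * 267^128 * 267^256 * 267^512 * 267^1024 * 267^4096 * 267^8192 * 267^16384 * 267^65536 * 267^131072 * 267^262144 = 115 (mod 404); answer 115
Stage 2: W1 = 115; d = -9; 9*(-9)^3 - 9*(-9)^2 - 4*(-9)^1 + 3 = (-6561) + (-729) + (36) + (3) = -7251; answer -7251
Stage 3: W2 = -7251; r = 86802; 86802 = 2 * 3 * 17 * 23 * 37; sigma = (1 + 2) * (1 + 3) * (1 + 17) * (1 + 23) * (1 + 37) = 3 * 4 * 18 * 24 * 38 = 196992; answer 196992

196992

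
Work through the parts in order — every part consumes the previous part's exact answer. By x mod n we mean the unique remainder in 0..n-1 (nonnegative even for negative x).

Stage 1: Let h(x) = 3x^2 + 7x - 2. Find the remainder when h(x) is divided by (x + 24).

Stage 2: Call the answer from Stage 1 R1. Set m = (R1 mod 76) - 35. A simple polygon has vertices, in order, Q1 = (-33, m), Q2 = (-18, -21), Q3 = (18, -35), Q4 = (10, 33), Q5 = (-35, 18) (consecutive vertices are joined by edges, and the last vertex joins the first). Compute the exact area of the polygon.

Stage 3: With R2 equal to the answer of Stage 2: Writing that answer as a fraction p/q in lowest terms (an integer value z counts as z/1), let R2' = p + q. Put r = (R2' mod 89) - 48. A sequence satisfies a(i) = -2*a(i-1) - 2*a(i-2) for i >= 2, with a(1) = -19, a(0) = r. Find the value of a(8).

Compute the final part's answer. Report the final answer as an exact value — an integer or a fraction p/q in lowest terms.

Stage 1: remainder = value at the root: 3*(-24)^2 + 7*(-24)^1 - 2 = (1728) + (-168) + (-2) = 1558; answer 1558
Stage 2: R1 = 1558; m = 3; cross terms: (-33*-21 - -18*3)=747, (-18*-35 - 18*-21)=1008, (18*33 - 10*-35)=944, (10*18 - -35*33)=1335, (-35*3 - -33*18)=489; twice the area = |4523| = 4523; area = 4523/2; answer 4523/2
Stage 3: R2 = 4523/2; threaded value p + q = 4525; r = 27; a(2) = -2*(-19) - 2*(27) = -16; iterating: a(2)=-16, a(3)=70, a(4)=-108, a(5)=76, a(6)=64, a(7)=-280, a(8)=432; answer 432

432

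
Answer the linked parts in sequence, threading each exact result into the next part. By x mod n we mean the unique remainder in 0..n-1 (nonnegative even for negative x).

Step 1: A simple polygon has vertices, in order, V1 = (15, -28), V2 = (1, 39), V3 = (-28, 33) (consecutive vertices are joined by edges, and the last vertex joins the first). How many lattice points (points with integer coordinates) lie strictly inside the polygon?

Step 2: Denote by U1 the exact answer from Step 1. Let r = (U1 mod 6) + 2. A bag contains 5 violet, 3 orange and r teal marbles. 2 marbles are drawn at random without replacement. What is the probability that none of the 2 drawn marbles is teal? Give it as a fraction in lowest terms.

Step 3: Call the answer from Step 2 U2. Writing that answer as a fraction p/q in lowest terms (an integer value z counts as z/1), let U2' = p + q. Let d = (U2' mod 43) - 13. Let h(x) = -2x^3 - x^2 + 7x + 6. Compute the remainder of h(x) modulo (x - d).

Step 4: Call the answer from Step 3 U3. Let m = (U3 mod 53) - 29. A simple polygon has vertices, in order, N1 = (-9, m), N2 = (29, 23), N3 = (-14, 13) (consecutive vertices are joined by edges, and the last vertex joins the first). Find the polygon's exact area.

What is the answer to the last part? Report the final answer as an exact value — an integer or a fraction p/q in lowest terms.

842

Step 1: cross terms: (15*39 - 1*-28)=613, (1*33 - -28*39)=1125, (-28*-28 - 15*33)=289; twice the area = |2027| = 2027; area = 2027/2; boundary points = 1 + 1 + 1 = 3; strictly interior points = area - boundary/2 + 1 = 1013; answer 1013
Step 2: U1 = 1013; r = 7; total draws C(15,2) = 105; favorable C(8,2) = 28; P = 4/15; answer 4/15
Step 3: U2 = 4/15; threaded value p + q = 19; d = 6; remainder = value at the root: -2*(6)^3 - 1*(6)^2 + 7*(6)^1 + 6 = (-432) + (-36) + (42) + (6) = -420; answer -420
Step 4: U3 = -420; m = -25; cross terms: (-9*23 - 29*-25)=518, (29*13 - -14*23)=699, (-14*-25 - -9*13)=467; twice the area = |1684| = 1684; area = 842; answer 842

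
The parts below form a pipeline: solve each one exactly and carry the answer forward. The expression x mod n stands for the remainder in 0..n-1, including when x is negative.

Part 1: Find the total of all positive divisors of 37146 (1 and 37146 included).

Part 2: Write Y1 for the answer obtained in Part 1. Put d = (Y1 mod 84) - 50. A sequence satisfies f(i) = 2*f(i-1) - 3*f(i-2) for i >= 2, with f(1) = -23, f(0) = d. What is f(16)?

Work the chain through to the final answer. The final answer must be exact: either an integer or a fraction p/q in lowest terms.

Part 1: 37146 = 2 * 3 * 41 * 151; sigma = (1 + 2) * (1 + 3) * (1 + 41) * (1 + 151) = 3 * 4 * 42 * 152 = 76608; answer 76608
Part 2: Y1 = 76608; d = -50; f(2) = 2*(-23) - 3*(-50) = 104; iterating: f(2)=104, f(3)=277, f(4)=242, f(5)=-347, f(6)=-1420, f(7)=-1799, f(8)=662, f(9)=6721, f(10)=11456, f(11)=2749, f(12)=-28870, f(13)=-65987, f(14)=-45364, f(15)=107233, f(16)=350558; answer 350558

350558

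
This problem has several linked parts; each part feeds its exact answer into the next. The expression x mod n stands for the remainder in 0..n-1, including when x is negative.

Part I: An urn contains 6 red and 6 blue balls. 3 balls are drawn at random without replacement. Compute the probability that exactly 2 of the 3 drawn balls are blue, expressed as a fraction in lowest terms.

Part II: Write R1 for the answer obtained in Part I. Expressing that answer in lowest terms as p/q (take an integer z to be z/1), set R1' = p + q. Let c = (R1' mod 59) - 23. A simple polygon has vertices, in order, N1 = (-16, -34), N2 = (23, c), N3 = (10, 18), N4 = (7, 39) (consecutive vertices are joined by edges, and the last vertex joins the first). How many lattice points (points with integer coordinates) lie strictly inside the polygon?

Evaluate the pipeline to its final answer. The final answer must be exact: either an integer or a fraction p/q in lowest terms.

816

Part I: total draws C(12,3) = 220; favorable C(6,2)*C(6,1) = 90; P = 9/22; answer 9/22
Part II: R1 = 9/22; threaded value p + q = 31; c = 8; cross terms: (-16*8 - 23*-34)=654, (23*18 - 10*8)=334, (10*39 - 7*18)=264, (7*-34 - -16*39)=386; twice the area = |1638| = 1638; area = 819; boundary points = 3 + 1 + 3 + 1 = 8; strictly interior points = area - boundary/2 + 1 = 816; answer 816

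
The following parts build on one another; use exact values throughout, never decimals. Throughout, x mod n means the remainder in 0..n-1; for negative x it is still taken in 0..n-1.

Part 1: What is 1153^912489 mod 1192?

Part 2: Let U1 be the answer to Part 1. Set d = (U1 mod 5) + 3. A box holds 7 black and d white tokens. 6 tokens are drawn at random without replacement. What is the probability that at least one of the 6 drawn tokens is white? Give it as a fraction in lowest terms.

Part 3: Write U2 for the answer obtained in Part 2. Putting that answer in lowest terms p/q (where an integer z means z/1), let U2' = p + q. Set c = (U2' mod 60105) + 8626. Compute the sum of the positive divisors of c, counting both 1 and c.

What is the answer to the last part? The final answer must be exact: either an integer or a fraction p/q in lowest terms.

11856

Part 1: squarings mod 1192: 1153^1=1153, 1153^2=329, 1153^4=961, 1153^8=913, 1153^16=361, 1153^32=393, 1153^64=681, 1153^128=73, 1153^256=561, 1153^512=33, 1153^1024=1089, 1153^2048=1073, 1153^4096=1049, 1153^8192=185, 1153^16384=849, 1153^32768=833, 1153^65536=145, 1153^131072=761, 1153^262144=1001, 1153^524288=721; 1153^912489 = 1153^1 * 1153^8 * 1153^32 * 1153^64 * 1153^1024 * 1153^2048 * 1153^8192 * 1153^16384 * 1153^32768 * 1153^65536 * 1153^262144 * 1153^524288 = 1097 (mod 1192); answer 1097
Part 2: U1 = 1097; d = 5; total draws C(12,6) = 924; complement C(7,6) = 7; favorable 924 - 7 = 917; P = 131/132; answer 131/132
Part 3: U2 = 131/132; threaded value p + q = 263; c = 8889; 8889 = 3 * 2963; sigma = (1 + 3) * (1 + 2963) = 4 * 2964 = 11856; answer 11856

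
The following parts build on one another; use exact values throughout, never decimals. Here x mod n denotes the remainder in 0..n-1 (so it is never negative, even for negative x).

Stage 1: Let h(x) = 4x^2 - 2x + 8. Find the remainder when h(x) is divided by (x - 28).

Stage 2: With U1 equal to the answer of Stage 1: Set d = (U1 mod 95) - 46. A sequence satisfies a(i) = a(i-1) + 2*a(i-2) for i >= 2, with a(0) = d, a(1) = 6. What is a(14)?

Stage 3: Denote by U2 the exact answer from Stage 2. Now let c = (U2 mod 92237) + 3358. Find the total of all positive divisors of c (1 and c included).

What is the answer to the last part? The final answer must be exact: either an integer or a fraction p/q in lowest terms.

88230

Stage 1: remainder = value at the root: 4*(28)^2 - 2*(28)^1 + 8 = (3136) + (-56) + (8) = 3088; answer 3088
Stage 2: U1 = 3088; d = 2; a(2) = 1*(6) + 2*(2) = 10; iterating: a(2)=10, a(3)=22, a(4)=42, a(5)=86, a(6)=170, a(7)=342, a(8)=682, a(9)=1366, a(10)=2730, a(11)=5462, a(12)=10922, a(13)=21846, a(14)=43690; answer 43690
Stage 3: U2 = 43690; c = 47048; 47048 = 2^3 * 5881; sigma = (1 + 2 + 4 + 8) * (1 + 5881) = 15 * 5882 = 88230; answer 88230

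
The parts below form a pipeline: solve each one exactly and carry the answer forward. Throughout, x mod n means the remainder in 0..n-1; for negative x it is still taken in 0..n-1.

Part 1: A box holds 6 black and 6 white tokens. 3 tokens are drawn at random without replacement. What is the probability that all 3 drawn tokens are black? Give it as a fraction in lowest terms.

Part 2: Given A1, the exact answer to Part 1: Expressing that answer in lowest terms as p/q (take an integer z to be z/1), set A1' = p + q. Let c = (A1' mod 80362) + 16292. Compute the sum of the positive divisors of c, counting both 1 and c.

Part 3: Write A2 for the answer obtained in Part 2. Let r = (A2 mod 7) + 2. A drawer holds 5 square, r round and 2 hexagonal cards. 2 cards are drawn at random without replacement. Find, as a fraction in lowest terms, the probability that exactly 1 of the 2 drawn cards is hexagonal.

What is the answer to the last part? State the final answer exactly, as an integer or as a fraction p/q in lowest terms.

Part 1: total draws C(12,3) = 220; favorable C(6,3) = 20; P = 1/11; answer 1/11
Part 2: A1 = 1/11; threaded value p + q = 12; c = 16304; 16304 = 2^4 * 1019; sigma = (1 + 2 + 4 + 8 + 16) * (1 + 1019) = 31 * 1020 = 31620; answer 31620
Part 3: A2 = 31620; r = 3; total draws C(10,2) = 45; favorable C(2,1)*C(8,1) = 16; P = 16/45; answer 16/45

16/45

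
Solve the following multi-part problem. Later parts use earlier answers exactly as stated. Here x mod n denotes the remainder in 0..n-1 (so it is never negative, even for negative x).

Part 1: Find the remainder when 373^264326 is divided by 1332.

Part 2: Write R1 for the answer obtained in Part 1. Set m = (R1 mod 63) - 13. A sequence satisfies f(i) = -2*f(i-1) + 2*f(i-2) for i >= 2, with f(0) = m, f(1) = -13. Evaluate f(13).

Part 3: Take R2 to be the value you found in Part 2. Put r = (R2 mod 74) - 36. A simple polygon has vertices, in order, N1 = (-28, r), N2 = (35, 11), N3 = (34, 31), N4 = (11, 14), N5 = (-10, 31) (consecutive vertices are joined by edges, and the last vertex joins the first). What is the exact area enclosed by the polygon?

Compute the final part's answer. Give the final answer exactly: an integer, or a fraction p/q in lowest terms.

Part 1: squarings mod 1332: 373^1=373, 373^2=601, 373^4=229, 373^8=493, 373^16=625, 373^32=349, 373^64=589, 373^128=601, 373^256=229, 373^512=493, 373^1024=625, 373^2048=349, 373^4096=589, 373^8192=601, 373^16384=229, 373^32768=493, 373^65536=625, 373^131072=349, 373^262144=589; 373^264326 = 373^2 * 373^4 * 373^128 * 373^2048 * 373^262144 = 349 (mod 1332); answer 349
Part 2: R1 = 349; m = 21; f(2) = -2*(-13) + 2*(21) = 68; iterating: f(2)=68, f(3)=-162, f(4)=460, f(5)=-1244, f(6)=3408, f(7)=-9304, f(8)=25424, f(9)=-69456, f(10)=189760, f(11)=-518432, f(12)=1416384, f(13)=-3869632; answer -3869632
Part 3: R2 = -3869632; r = 14; cross terms: (-28*11 - 35*14)=-798, (35*31 - 34*11)=711, (34*14 - 11*31)=135, (11*31 - -10*14)=481, (-10*14 - -28*31)=728; twice the area = |1257| = 1257; area = 1257/2; answer 1257/2

1257/2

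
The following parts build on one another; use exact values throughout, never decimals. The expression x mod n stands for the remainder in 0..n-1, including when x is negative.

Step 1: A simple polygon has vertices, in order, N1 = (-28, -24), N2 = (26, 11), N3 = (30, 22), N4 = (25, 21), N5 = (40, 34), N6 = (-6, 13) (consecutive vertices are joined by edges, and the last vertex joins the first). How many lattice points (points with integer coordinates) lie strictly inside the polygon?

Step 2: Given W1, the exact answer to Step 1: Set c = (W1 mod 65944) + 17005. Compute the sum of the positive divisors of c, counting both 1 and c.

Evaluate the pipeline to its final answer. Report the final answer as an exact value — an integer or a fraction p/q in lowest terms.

Step 1: cross terms: (-28*11 - 26*-24)=316, (26*22 - 30*11)=242, (30*21 - 25*22)=80, (25*34 - 40*21)=10, (40*13 - -6*34)=724, (-6*-24 - -28*13)=508; twice the area = |1880| = 1880; area = 940; boundary points = 1 + 1 + 1 + 1 + 1 + 1 = 6; strictly interior points = area - boundary/2 + 1 = 938; answer 938
Step 2: W1 = 938; c = 17943; 17943 = 3 * 5981; sigma = (1 + 3) * (1 + 5981) = 4 * 5982 = 23928; answer 23928

23928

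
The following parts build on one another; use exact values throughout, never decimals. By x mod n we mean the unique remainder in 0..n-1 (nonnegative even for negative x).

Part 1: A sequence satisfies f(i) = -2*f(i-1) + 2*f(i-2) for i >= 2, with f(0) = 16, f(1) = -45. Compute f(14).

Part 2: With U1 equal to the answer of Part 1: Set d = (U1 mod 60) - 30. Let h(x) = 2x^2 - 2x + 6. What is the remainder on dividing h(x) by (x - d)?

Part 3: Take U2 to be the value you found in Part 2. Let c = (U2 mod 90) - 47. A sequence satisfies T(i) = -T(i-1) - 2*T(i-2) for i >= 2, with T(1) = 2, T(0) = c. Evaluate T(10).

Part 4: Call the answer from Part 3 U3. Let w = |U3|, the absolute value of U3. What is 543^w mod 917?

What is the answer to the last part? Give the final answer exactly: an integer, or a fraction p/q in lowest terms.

1

Part 1: f(2) = -2*(-45) + 2*(16) = 122; iterating: f(2)=122, f(3)=-334, f(4)=912, f(5)=-2492, f(6)=6808, f(7)=-18600, f(8)=50816, f(9)=-138832, f(10)=379296, f(11)=-1036256, f(12)=2831104, f(13)=-7734720, f(14)=21131648; answer 21131648
Part 2: U1 = 21131648; d = -22; remainder = value at the root: 2*(-22)^2 - 2*(-22)^1 + 6 = (968) + (44) + (6) = 1018; answer 1018
Part 3: U2 = 1018; c = -19; T(2) = -1*(2) - 2*(-19) = 36; iterating: T(2)=36, T(3)=-40, T(4)=-32, T(5)=112, T(6)=-48, T(7)=-176, T(8)=272, T(9)=80, T(10)=-624; answer -624
Part 4: U3 = -624; w = 624; squarings mod 917: 543^1=543, 543^2=492, 543^4=893, 543^8=576, 543^16=739, 543^32=506, 543^64=193, 543^128=569, 543^256=60, 543^512=849; 543^624 = 543^16 * 543^32 * 543^64 * 543^512 = 1 (mod 917); answer 1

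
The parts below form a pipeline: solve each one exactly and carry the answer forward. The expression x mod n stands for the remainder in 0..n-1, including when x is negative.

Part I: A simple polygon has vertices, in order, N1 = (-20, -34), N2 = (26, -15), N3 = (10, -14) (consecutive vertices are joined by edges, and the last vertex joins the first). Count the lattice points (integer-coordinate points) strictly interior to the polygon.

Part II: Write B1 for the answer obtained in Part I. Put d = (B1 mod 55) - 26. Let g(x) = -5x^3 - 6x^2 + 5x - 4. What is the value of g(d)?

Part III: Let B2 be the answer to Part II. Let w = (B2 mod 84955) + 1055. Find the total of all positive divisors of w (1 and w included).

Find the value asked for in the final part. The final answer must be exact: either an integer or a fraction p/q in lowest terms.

Part I: cross terms: (-20*-15 - 26*-34)=1184, (26*-14 - 10*-15)=-214, (10*-34 - -20*-14)=-620; twice the area = |350| = 350; area = 175; boundary points = 1 + 1 + 10 = 12; strictly interior points = area - boundary/2 + 1 = 170; answer 170
Part II: B1 = 170; d = -21; -5*(-21)^3 - 6*(-21)^2 + 5*(-21)^1 - 4 = (46305) + (-2646) + (-105) + (-4) = 43550; answer 43550
Part III: B2 = 43550; w = 44605; 44605 = 5 * 11 * 811; sigma = (1 + 5) * (1 + 11) * (1 + 811) = 6 * 12 * 812 = 58464; answer 58464

58464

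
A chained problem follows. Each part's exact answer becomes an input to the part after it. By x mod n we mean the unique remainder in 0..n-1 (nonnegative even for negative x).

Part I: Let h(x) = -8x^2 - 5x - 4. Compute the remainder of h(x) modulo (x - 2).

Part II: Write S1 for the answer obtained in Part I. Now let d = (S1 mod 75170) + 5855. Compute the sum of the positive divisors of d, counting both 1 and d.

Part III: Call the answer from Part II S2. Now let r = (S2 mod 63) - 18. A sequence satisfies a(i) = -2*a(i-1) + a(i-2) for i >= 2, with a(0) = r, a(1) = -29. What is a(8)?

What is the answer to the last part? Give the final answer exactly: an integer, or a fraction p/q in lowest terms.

Part I: remainder = value at the root: -8*(2)^2 - 5*(2)^1 - 4 = (-32) + (-10) + (-4) = -46; answer -46
Part II: S1 = -46; d = 80979; 80979 = 3 * 26993; sigma = (1 + 3) * (1 + 26993) = 4 * 26994 = 107976; answer 107976
Part III: S2 = 107976; r = 39; a(2) = -2*(-29) + 1*(39) = 97; iterating: a(2)=97, a(3)=-223, a(4)=543, a(5)=-1309, a(6)=3161, a(7)=-7631, a(8)=18423; answer 18423

18423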